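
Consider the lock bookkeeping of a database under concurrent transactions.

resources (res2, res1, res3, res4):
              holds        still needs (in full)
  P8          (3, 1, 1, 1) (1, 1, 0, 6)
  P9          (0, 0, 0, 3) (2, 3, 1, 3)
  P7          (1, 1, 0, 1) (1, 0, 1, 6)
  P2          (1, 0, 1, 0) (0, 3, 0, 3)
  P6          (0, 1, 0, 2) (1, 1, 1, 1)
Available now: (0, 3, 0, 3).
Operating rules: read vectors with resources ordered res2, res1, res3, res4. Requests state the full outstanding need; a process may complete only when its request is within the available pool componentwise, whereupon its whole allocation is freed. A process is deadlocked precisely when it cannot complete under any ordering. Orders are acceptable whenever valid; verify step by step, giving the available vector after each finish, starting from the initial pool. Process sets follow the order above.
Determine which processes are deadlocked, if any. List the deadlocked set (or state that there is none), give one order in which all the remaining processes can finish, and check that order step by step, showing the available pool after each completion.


The deadlocked set is P8, P9 and P7.
Key observation: after P2, P6 the pool peaks at (1, 4, 1, 5), and each blocked process is short somewhere: P8 on res4; P9 on res2; P7 on res4.
One completion order for the rest: P2, P6. Check, step by step:
  pool = (0, 3, 0, 3)
  P2: need (0, 3, 0, 3) fits (0, 3, 0, 3); releases (1, 0, 1, 0), pool now (1, 3, 1, 3)
  P6: need (1, 1, 1, 1) fits (1, 3, 1, 3); releases (0, 1, 0, 2), pool now (1, 4, 1, 5)
None of the blocked processes ever fits:
  blocked: P8 wants (1, 1, 0, 6), pool (1, 4, 1, 5) — not enough res4
  blocked: P9 wants (2, 3, 1, 3), pool (1, 4, 1, 5) — not enough res2
  blocked: P7 wants (1, 0, 1, 6), pool (1, 4, 1, 5) — not enough res4


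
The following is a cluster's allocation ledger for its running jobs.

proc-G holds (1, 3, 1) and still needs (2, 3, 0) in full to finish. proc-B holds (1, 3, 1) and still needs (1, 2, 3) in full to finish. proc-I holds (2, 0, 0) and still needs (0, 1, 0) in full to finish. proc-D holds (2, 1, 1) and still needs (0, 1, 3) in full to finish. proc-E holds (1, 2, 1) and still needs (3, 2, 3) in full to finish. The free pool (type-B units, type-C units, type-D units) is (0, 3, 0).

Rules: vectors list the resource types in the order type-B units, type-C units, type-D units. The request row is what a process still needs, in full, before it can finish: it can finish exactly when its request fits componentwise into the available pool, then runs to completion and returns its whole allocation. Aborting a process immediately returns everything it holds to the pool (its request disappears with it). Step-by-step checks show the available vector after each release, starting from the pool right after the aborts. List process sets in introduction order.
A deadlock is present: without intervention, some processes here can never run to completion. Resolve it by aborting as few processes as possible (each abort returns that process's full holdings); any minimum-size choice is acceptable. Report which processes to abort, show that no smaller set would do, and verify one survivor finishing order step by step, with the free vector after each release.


The answer: abort proc-B and proc-D.
Key observation: aborting proc-B and proc-D returns (3, 4, 2), and proc-E — hopeless before — runs at step 3 with the returned capacity in the pool.
Why nothing smaller works — every single abort fails: proc-G alone leaves proc-B blocked (short on type-D units); proc-B alone leaves proc-D blocked (short on type-D units); proc-I alone leaves proc-B blocked (short on type-D units); proc-D alone leaves proc-B blocked (short on type-D units); proc-E alone leaves proc-B blocked (short on type-D units).
The survivors complete as proc-G, proc-I, proc-E. Check, step by step (starting from the post-abort pool):
  pool = (3, 7, 2)
  proc-G needs (2, 3, 0) <= (3, 7, 2) -> finishes; pool += (1, 3, 1) = (4, 10, 3)
  proc-I needs (0, 1, 0) <= (4, 10, 3) -> finishes; pool += (2, 0, 0) = (6, 10, 3)
  proc-E needs (3, 2, 3) <= (6, 10, 3) -> finishes; pool += (1, 2, 1) = (7, 12, 4)


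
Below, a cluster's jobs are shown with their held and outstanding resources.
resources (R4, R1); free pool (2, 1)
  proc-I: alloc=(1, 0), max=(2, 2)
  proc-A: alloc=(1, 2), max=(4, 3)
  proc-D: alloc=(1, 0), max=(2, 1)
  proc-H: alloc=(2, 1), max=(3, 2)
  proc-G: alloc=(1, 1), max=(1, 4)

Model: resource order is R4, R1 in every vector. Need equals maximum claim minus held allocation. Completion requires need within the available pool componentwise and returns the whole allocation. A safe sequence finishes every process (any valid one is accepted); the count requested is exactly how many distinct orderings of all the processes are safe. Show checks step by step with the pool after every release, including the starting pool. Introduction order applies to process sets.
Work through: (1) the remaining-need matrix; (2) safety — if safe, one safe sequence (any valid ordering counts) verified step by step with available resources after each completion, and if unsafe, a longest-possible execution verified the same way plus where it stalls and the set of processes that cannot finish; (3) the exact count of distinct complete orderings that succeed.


(1) Outstanding need per process (order R4, R1):
  proc-I: (1, 2)
  proc-A: (3, 1)
  proc-D: (1, 1)
  proc-H: (1, 1)
  proc-G: (0, 3)
(2) SAFE. One safe sequence: proc-H, proc-I, proc-A, proc-G, proc-D.
Key observation: the first exact fit in this order is proc-H — it needs (1, 1) with (2, 1) free, meeting a requested resource to the last unit.
Step-by-step check:
  pool = (2, 1)
  proc-H: need (1, 1) fits (2, 1); releases (2, 1), pool now (4, 2)
  proc-I: need (1, 2) fits (4, 2); releases (1, 0), pool now (5, 2)
  proc-A: need (3, 1) fits (5, 2); releases (1, 2), pool now (6, 4)
  proc-G: need (0, 3) fits (6, 4); releases (1, 1), pool now (7, 5)
  proc-D: need (1, 1) fits (7, 5); releases (1, 0), pool now (8, 5)
(3) Precisely 21 of the possible complete orderings are safe sequences.


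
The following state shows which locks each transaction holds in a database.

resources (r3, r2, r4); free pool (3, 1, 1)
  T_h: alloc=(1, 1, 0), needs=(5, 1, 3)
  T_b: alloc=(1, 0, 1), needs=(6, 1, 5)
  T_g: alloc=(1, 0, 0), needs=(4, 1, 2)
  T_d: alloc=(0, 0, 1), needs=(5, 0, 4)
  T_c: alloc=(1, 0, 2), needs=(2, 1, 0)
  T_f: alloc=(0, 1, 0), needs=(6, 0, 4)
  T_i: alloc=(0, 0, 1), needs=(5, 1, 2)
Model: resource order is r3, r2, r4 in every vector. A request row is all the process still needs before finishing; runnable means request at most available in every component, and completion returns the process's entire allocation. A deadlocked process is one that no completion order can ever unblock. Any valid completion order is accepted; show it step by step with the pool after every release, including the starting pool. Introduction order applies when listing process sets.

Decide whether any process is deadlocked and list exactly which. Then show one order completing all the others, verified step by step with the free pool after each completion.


The deadlocked set is empty.
Key observation: beginning at T_c, releases accumulate fast enough that every process eventually fits.
The rest can finish in the order T_c, T_g, T_i, T_d, T_h, T_f, T_b. Check, step by step:
  pool = (3, 1, 1)
  T_c needs (2, 1, 0) <= (3, 1, 1) -> finishes; pool += (1, 0, 2) = (4, 1, 3)
  T_g needs (4, 1, 2) <= (4, 1, 3) -> finishes; pool += (1, 0, 0) = (5, 1, 3)
  T_i needs (5, 1, 2) <= (5, 1, 3) -> finishes; pool += (0, 0, 1) = (5, 1, 4)
  T_d needs (5, 0, 4) <= (5, 1, 4) -> finishes; pool += (0, 0, 1) = (5, 1, 5)
  T_h needs (5, 1, 3) <= (5, 1, 5) -> finishes; pool += (1, 1, 0) = (6, 2, 5)
  T_f needs (6, 0, 4) <= (6, 2, 5) -> finishes; pool += (0, 1, 0) = (6, 3, 5)
  T_b needs (6, 1, 5) <= (6, 3, 5) -> finishes; pool += (1, 0, 1) = (7, 3, 6)


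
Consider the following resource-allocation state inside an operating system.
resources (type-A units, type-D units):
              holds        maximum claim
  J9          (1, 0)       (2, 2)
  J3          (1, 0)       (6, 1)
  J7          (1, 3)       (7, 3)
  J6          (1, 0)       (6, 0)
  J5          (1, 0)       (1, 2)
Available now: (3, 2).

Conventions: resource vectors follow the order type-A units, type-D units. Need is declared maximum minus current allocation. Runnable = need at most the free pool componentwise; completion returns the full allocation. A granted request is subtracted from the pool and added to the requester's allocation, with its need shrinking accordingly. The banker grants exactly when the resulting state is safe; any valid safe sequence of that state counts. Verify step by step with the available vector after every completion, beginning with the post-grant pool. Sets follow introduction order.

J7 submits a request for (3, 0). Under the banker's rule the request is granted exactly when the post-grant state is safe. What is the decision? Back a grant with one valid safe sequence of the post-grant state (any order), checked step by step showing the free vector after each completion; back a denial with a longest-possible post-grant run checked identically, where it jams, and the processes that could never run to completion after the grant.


DENY. Granting would leave the state unsafe.
Key observation: the pool after J5, J9 is (2, 2); every surviving request exceeds it in type-A units, so progress ends there.
On the post-grant state, J5, J9 is a maximal run — nothing extends it. Check, step by step:
  pool = (0, 2)
  J5 needs (0, 2) <= (0, 2) -> finishes; pool += (1, 0) = (1, 2)
  J9 needs (1, 2) <= (1, 2) -> finishes; pool += (1, 0) = (2, 2)
  J3 cannot run: need (5, 1) vs free (2, 2) (insufficient type-A units)
  J7 cannot run: need (3, 0) vs free (2, 2) (insufficient type-A units)
  J6 cannot run: need (5, 0) vs free (2, 2) (insufficient type-A units)
Had the request been granted, J3, J7 and J6 could never finish.


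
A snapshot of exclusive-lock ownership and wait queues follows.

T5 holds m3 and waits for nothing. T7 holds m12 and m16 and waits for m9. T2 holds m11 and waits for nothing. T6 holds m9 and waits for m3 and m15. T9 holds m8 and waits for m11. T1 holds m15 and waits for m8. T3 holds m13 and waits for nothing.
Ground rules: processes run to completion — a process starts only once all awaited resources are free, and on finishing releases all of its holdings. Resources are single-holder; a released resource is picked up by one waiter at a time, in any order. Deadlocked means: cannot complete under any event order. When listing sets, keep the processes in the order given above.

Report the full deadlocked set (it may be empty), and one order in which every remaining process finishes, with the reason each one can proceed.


No process is deadlocked.
Key observation: every chain of waits terminates; starting from the processes that wait on nothing, all the rest unlock in turn.
A valid finishing order for the others: T2, T5, T3, T9, T1, T6, T7.
Walking it through:
  T2 waits on nothing -> runs at once and releases m11
  T5 waits on nothing -> runs at once and releases m3
  T3 waits on nothing -> runs at once and releases m13
  T9 waits on m11 — all released -> runs and releases m8
  T1 waits on m8 — all released -> runs and releases m15
  T6 waits on m3 and m15 — all released -> runs and releases m9
  T7 waits on m9 — all released -> runs and releases m12 and m16


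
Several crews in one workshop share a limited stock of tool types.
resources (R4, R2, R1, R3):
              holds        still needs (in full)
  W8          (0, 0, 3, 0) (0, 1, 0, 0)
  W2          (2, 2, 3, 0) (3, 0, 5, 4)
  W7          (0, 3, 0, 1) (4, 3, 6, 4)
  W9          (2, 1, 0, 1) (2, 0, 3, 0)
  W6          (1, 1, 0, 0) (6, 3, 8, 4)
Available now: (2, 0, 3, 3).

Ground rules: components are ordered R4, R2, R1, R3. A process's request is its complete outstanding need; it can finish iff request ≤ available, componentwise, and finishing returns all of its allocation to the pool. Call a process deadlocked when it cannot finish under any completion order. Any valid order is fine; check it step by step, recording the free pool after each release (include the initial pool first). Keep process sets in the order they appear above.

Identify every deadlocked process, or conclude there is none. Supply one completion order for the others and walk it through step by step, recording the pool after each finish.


The deadlocked set is empty.
Key observation: W9 fits the free pool immediately, and its release cascades until everyone finishes.
A valid finishing order for the others: W9, W8, W2, W7, W6. Step-by-step check:
  pool = (2, 0, 3, 3)
  W9 needs (2, 0, 3, 0) <= (2, 0, 3, 3) -> finishes; pool += (2, 1, 0, 1) = (4, 1, 3, 4)
  W8 needs (0, 1, 0, 0) <= (4, 1, 3, 4) -> finishes; pool += (0, 0, 3, 0) = (4, 1, 6, 4)
  W2 needs (3, 0, 5, 4) <= (4, 1, 6, 4) -> finishes; pool += (2, 2, 3, 0) = (6, 3, 9, 4)
  W7 needs (4, 3, 6, 4) <= (6, 3, 9, 4) -> finishes; pool += (0, 3, 0, 1) = (6, 6, 9, 5)
  W6 needs (6, 3, 8, 4) <= (6, 6, 9, 5) -> finishes; pool += (1, 1, 0, 0) = (7, 7, 9, 5)


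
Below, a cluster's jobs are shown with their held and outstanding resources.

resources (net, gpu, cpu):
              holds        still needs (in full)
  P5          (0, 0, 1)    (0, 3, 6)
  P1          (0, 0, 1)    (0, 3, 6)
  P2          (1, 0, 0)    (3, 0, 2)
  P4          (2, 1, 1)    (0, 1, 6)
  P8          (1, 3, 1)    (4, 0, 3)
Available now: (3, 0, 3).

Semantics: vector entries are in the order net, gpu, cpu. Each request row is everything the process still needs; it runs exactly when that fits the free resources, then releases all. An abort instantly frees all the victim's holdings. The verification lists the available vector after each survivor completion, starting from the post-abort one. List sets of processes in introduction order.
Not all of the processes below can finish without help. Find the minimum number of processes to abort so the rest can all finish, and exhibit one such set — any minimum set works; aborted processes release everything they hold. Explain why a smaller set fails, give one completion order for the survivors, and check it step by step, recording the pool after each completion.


Minimum abort set: P5 and P1.
Key observation: the deadlocked P4 becomes finishable only because P5 and P1 released (0, 0, 2); it completes at step 3 below.
No one abort is enough; case by case: P5 alone leaves P1 blocked (short on cpu); P1 alone leaves P5 blocked (short on cpu); P2 alone leaves P5 blocked (short on cpu); P4 alone leaves P5 blocked (short on cpu); P8 alone leaves P5 blocked (short on cpu).
The survivors complete as P2, P8, P4. Verifying each step (starting from the post-abort pool):
  pool = (3, 0, 5)
  P2: need (3, 0, 2) fits (3, 0, 5); releases (1, 0, 0), pool now (4, 0, 5)
  P8: need (4, 0, 3) fits (4, 0, 5); releases (1, 3, 1), pool now (5, 3, 6)
  P4: need (0, 1, 6) fits (5, 3, 6); releases (2, 1, 1), pool now (7, 4, 7)


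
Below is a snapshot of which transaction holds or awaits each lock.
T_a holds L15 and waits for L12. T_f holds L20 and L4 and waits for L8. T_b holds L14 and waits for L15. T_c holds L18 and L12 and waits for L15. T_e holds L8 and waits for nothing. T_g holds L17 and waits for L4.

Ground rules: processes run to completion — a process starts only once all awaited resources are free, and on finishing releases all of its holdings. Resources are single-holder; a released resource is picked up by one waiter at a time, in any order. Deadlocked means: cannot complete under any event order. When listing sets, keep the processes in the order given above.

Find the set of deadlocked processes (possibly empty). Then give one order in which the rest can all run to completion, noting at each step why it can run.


Deadlocked set: T_a, T_b and T_c.
Key observation: nobody on the ring T_a -> T_c -> T_a can start until another member finishes, which never happens; T_b waits into the deadlock from upstream.
One completion order for the rest: T_e, T_f, T_g.
Step-by-step check:
  run T_e (it waits on nothing); releases L8
  T_f waits on L8 — all released -> runs and releases L20 and L4
  T_g waits on L4 — all released -> runs and releases L17


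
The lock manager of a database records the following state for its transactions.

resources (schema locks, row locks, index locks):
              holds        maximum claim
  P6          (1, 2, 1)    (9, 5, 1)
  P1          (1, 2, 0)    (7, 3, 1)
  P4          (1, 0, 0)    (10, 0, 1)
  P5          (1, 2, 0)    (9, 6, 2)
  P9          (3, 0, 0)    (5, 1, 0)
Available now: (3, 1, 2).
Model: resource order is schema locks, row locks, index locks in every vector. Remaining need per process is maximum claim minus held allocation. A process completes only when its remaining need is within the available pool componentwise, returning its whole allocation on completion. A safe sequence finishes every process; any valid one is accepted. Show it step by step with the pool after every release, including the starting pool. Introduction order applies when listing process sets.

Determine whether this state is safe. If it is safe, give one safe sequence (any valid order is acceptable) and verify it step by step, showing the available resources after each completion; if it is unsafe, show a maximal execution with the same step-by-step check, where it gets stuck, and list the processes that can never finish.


The state is UNSAFE.
Key observation: even finishing P9, P1 leaves just (7, 3, 2) free — too little schema locks for any of the remaining processes.
The run P9, P1 cannot be extended any further. Walking it through:
  pool = (3, 1, 2)
  P9 needs (2, 1, 0) <= (3, 1, 2) -> finishes; pool += (3, 0, 0) = (6, 1, 2)
  P1 needs (6, 1, 1) <= (6, 1, 2) -> finishes; pool += (1, 2, 0) = (7, 3, 2)
  P6 still needs (8, 3, 0) but only (7, 3, 2) is free — short on schema locks
  P4 still needs (9, 0, 1) but only (7, 3, 2) is free — short on schema locks
  P5 still needs (8, 4, 2) but only (7, 3, 2) is free — short on schema locks and row locks
Never able to finish: P6, P4 and P5.


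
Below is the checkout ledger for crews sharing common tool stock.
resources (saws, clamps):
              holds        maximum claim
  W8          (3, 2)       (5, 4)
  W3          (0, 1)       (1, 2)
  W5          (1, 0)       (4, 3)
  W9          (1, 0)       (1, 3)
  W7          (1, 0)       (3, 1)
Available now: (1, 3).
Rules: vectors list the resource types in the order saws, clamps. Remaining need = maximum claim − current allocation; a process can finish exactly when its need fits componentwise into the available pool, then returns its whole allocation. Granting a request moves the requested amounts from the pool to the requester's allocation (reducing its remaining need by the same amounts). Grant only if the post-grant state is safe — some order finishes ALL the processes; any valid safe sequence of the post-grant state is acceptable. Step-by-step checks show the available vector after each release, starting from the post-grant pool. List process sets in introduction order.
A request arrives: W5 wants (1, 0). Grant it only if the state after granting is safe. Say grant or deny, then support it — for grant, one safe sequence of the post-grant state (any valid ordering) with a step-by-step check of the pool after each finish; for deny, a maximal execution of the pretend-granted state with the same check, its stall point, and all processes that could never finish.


DENY: after the grant no complete ordering would exist.
Key observation: the wall is saws: completing W9, W3 brings the pool only to (1, 4), and all the rest need more.
On the post-grant state, W9, W3 is a maximal run — nothing extends it. Walking it through:
  pool = (0, 3)
  W9: need (0, 3) fits (0, 3); releases (1, 0), pool now (1, 3)
  W3: need (1, 1) fits (1, 3); releases (0, 1), pool now (1, 4)
  W8 cannot run: need (2, 2) vs free (1, 4) (insufficient saws)
  W5 cannot run: need (2, 3) vs free (1, 4) (insufficient saws)
  W7 cannot run: need (2, 1) vs free (1, 4) (insufficient saws)
Had the request been granted, W8, W5 and W7 could never finish.


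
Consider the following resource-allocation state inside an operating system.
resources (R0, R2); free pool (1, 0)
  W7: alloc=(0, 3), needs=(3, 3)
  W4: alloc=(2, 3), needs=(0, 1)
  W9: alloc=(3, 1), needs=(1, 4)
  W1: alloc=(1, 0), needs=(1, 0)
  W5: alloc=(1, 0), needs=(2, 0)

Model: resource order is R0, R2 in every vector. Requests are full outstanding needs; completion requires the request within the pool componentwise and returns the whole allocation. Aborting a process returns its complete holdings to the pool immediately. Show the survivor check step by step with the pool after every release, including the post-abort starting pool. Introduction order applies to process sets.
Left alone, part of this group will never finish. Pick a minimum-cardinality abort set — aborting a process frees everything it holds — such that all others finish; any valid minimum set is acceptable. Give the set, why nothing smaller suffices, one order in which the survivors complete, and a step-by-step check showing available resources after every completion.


Minimum abort set: W9.
Key observation: the returned (3, 1) from W9 is what brings W4 — unrunnable before, under any order — into play at step 1.
Minimality: the empty abort set fails — the state is deadlocked as it stands.
Survivors finish in the order: W4, W7, W1, W5. Walking it through (pool after the aborts first):
  pool = (4, 1)
  run W4 (needs (0, 1), free (4, 1)); after release of (2, 3) the pool is (6, 4)
  run W7 (needs (3, 3), free (6, 4)); after release of (0, 3) the pool is (6, 7)
  run W1 (needs (1, 0), free (6, 7)); after release of (1, 0) the pool is (7, 7)
  run W5 (needs (2, 0), free (7, 7)); after release of (1, 0) the pool is (8, 7)


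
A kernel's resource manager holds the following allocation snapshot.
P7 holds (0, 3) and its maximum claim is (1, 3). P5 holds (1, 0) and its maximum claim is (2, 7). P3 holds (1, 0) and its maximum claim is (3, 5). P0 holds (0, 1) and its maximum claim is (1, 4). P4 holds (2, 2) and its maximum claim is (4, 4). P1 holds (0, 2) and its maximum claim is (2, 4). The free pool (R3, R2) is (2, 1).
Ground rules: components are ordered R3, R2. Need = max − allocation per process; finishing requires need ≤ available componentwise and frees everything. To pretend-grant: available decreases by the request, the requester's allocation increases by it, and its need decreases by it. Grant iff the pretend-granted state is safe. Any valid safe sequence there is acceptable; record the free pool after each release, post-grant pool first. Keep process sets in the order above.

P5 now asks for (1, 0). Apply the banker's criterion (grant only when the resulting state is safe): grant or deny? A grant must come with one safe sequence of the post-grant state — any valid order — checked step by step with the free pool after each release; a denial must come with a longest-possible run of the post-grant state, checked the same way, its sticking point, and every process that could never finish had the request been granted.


DENY: after the grant no complete ordering would exist.
Key observation: after P7, P0 the pool peaks at (1, 5), and each blocked process is short somewhere: P5 on R2; P3 on R3; P4 on R3; P1 on R3.
After a pretend grant, a maximal execution: P7, P0 — then nothing else fits. Walking it through:
  pool = (1, 1)
  P7: need (1, 0) fits (1, 1); releases (0, 3), pool now (1, 4)
  P0: need (1, 3) fits (1, 4); releases (0, 1), pool now (1, 5)
  blocked: P5 wants (0, 7), pool (1, 5) — not enough R2
  blocked: P3 wants (2, 5), pool (1, 5) — not enough R3
  blocked: P4 wants (2, 2), pool (1, 5) — not enough R3
  blocked: P1 wants (2, 2), pool (1, 5) — not enough R3
Had the request been granted, P5, P3, P4 and P1 could never finish.


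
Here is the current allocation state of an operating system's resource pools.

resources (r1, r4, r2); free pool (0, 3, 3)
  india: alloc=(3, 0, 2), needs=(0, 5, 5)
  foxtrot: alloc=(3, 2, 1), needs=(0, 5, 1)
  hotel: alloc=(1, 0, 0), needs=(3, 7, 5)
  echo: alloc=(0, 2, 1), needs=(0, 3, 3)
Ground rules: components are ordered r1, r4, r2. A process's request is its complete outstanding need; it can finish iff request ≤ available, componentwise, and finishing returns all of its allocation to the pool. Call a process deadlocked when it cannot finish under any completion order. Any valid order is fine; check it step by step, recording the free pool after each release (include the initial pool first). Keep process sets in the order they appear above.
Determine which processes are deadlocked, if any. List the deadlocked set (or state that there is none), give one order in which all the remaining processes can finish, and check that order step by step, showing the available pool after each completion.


Nothing here is deadlocked.
Key observation: echo fits the free pool immediately, and its release cascades until everyone finishes.
The rest can finish in the order echo, foxtrot, hotel, india. Walking it through:
  pool = (0, 3, 3)
  run echo (needs (0, 3, 3), free (0, 3, 3)); after release of (0, 2, 1) the pool is (0, 5, 4)
  run foxtrot (needs (0, 5, 1), free (0, 5, 4)); after release of (3, 2, 1) the pool is (3, 7, 5)
  run hotel (needs (3, 7, 5), free (3, 7, 5)); after release of (1, 0, 0) the pool is (4, 7, 5)
  run india (needs (0, 5, 5), free (4, 7, 5)); after release of (3, 0, 2) the pool is (7, 7, 7)


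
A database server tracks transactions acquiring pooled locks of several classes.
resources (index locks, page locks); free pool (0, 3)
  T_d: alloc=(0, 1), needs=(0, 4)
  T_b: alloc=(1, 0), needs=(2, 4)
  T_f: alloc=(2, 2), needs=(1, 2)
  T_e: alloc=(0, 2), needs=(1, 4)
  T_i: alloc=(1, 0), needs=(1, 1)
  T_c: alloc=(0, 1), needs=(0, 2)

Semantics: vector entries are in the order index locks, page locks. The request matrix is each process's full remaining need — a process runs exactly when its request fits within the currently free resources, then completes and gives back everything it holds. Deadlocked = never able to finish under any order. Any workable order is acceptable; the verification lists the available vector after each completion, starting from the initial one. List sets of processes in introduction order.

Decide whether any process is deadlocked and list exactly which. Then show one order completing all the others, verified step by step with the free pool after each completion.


Deadlocked: T_b, T_f, T_e and T_i.
Key observation: after T_c, T_d complete, (0, 5) is the best the pool ever gets, yet each leftover process wants more index locks.
A valid finishing order for the others: T_c, T_d. Step-by-step check:
  pool = (0, 3)
  T_c: need (0, 2) fits (0, 3); releases (0, 1), pool now (0, 4)
  T_d: need (0, 4) fits (0, 4); releases (0, 1), pool now (0, 5)
None of the blocked processes ever fits:
  T_b cannot run: need (2, 4) vs free (0, 5) (insufficient index locks)
  T_f cannot run: need (1, 2) vs free (0, 5) (insufficient index locks)
  T_e cannot run: need (1, 4) vs free (0, 5) (insufficient index locks)
  T_i cannot run: need (1, 1) vs free (0, 5) (insufficient index locks)


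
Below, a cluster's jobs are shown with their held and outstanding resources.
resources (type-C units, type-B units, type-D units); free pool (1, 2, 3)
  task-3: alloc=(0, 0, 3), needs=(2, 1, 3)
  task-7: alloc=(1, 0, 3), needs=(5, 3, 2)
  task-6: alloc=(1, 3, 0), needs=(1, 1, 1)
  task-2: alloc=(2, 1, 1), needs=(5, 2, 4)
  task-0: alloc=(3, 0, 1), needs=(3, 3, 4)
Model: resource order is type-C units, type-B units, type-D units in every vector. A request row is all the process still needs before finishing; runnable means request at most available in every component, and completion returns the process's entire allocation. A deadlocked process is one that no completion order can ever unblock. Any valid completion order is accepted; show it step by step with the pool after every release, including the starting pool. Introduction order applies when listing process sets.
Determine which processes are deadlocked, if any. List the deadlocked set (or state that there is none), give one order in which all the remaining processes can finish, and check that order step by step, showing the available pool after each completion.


The deadlocked set is task-7, task-2 and task-0.
Key observation: type-C units is the bottleneck — with task-6, task-3 done the pool holds (2, 5, 6), short of every remaining need.
A valid finishing order for the others: task-6, task-3. Check, step by step:
  pool = (1, 2, 3)
  task-6: need (1, 1, 1) fits (1, 2, 3); releases (1, 3, 0), pool now (2, 5, 3)
  task-3: need (2, 1, 3) fits (2, 5, 3); releases (0, 0, 3), pool now (2, 5, 6)
The stuck group stays short no matter what:
  task-7 cannot run: need (5, 3, 2) vs free (2, 5, 6) (insufficient type-C units)
  task-2 cannot run: need (5, 2, 4) vs free (2, 5, 6) (insufficient type-C units)
  task-0 cannot run: need (3, 3, 4) vs free (2, 5, 6) (insufficient type-C units)


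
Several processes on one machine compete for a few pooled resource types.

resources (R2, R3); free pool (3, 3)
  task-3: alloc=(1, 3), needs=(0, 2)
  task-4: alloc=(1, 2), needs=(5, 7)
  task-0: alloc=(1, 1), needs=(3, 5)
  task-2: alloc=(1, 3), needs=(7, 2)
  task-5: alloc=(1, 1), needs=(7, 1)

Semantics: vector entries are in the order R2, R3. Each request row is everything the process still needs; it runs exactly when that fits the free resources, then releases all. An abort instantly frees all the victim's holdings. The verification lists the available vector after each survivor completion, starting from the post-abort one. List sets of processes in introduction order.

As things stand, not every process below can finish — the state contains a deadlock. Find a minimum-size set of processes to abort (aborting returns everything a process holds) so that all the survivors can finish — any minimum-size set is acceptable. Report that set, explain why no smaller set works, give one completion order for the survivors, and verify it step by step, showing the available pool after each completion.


Abort task-5.
Key observation: the deadlocked task-2 becomes finishable only because task-5 released (1, 1); it completes at step 4 below.
No smaller set exists: with zero aborts the deadlock remains.
Survivors finish in the order: task-3, task-4, task-0, task-2. Check, step by step (pool after the aborts first):
  pool = (4, 4)
  task-3 needs (0, 2) <= (4, 4) -> finishes; pool += (1, 3) = (5, 7)
  task-4 needs (5, 7) <= (5, 7) -> finishes; pool += (1, 2) = (6, 9)
  task-0 needs (3, 5) <= (6, 9) -> finishes; pool += (1, 1) = (7, 10)
  task-2 needs (7, 2) <= (7, 10) -> finishes; pool += (1, 3) = (8, 13)


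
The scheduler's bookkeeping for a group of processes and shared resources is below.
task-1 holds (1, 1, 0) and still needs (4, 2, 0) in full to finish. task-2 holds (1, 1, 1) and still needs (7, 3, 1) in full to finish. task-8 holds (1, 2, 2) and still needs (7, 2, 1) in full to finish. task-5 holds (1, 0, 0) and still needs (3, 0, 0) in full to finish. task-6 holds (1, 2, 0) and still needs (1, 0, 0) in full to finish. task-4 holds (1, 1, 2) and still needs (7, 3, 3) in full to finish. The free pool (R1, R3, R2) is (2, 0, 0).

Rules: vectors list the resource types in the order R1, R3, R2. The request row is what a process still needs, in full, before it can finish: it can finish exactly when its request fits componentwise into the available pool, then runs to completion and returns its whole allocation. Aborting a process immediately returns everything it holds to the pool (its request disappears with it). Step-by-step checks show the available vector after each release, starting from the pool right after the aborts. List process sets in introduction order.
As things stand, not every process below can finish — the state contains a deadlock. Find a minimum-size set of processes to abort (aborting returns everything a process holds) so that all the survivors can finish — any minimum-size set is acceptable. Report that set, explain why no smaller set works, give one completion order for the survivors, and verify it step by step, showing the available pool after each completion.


The answer: abort task-2 and task-8.
Key observation: before aborting task-2 and task-8, task-4 was permanently blocked — no order could ever run it; afterwards it completes at step 4.
Why nothing smaller works — every single abort fails: task-1 alone leaves task-2 blocked (short on R1 and R2); task-2 alone leaves task-8 blocked (short on R1); task-8 alone leaves task-2 blocked (short on R1); task-5 alone leaves task-2 blocked (short on R1 and R2); task-6 alone leaves task-2 blocked (short on R1 and R2); task-4 alone leaves task-2 blocked (short on R1).
One survivor order: task-5, task-6, task-1, task-4. Verifying each step (post-abort pool first):
  pool = (4, 3, 3)
  task-5: need (3, 0, 0) fits (4, 3, 3); releases (1, 0, 0), pool now (5, 3, 3)
  task-6: need (1, 0, 0) fits (5, 3, 3); releases (1, 2, 0), pool now (6, 5, 3)
  task-1: need (4, 2, 0) fits (6, 5, 3); releases (1, 1, 0), pool now (7, 6, 3)
  task-4: need (7, 3, 3) fits (7, 6, 3); releases (1, 1, 2), pool now (8, 7, 5)


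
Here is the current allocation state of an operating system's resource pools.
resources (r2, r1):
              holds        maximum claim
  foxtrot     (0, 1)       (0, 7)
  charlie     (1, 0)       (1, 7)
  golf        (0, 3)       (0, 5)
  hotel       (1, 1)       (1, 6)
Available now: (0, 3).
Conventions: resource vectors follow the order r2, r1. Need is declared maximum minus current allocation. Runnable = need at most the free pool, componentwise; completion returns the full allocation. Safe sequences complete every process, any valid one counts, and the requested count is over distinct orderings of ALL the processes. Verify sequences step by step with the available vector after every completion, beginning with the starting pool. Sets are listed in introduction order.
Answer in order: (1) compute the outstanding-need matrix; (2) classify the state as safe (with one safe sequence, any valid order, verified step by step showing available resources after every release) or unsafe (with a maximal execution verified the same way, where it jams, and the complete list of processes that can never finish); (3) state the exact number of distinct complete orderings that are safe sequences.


(1) Outstanding need per process (order r2, r1):
  foxtrot: (0, 6)
  charlie: (0, 7)
  golf: (0, 2)
  hotel: (0, 5)
(2) SAFE — a valid safe sequence is golf, foxtrot, hotel, charlie.
Key observation: at foxtrot the run first touches a limit — (0, 6) against (0, 6), exact on a resource it actually requests.
Check, step by step:
  pool = (0, 3)
  golf needs (0, 2) <= (0, 3) -> finishes; pool += (0, 3) = (0, 6)
  foxtrot needs (0, 6) <= (0, 6) -> finishes; pool += (0, 1) = (0, 7)
  hotel needs (0, 5) <= (0, 7) -> finishes; pool += (1, 1) = (1, 8)
  charlie needs (0, 7) <= (1, 8) -> finishes; pool += (1, 0) = (2, 8)
(3) Precisely 4 of the possible complete orderings are safe sequences.


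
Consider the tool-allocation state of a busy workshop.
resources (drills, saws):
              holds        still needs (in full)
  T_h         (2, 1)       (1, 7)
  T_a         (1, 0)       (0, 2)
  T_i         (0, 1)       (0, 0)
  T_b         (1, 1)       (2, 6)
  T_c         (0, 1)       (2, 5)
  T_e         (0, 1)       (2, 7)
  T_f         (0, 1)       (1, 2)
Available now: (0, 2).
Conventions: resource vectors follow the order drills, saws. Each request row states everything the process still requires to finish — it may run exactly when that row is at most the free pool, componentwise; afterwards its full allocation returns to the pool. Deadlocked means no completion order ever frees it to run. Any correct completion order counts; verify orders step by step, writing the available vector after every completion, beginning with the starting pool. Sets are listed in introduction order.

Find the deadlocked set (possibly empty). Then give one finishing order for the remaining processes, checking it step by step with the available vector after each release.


Deadlocked: T_h, T_b, T_c and T_e.
Key observation: saws is the bottleneck — with T_i, T_a, T_f done the pool holds (1, 4), short of every remaining need.
One completion order for the rest: T_i, T_a, T_f. Check, step by step:
  pool = (0, 2)
  T_i needs (0, 0) <= (0, 2) -> finishes; pool += (0, 1) = (0, 3)
  T_a needs (0, 2) <= (0, 3) -> finishes; pool += (1, 0) = (1, 3)
  T_f needs (1, 2) <= (1, 3) -> finishes; pool += (0, 1) = (1, 4)
None of the blocked processes ever fits:
  T_h cannot run: need (1, 7) vs free (1, 4) (insufficient saws)
  T_b cannot run: need (2, 6) vs free (1, 4) (insufficient drills and saws)
  T_c cannot run: need (2, 5) vs free (1, 4) (insufficient drills and saws)
  T_e cannot run: need (2, 7) vs free (1, 4) (insufficient drills and saws)


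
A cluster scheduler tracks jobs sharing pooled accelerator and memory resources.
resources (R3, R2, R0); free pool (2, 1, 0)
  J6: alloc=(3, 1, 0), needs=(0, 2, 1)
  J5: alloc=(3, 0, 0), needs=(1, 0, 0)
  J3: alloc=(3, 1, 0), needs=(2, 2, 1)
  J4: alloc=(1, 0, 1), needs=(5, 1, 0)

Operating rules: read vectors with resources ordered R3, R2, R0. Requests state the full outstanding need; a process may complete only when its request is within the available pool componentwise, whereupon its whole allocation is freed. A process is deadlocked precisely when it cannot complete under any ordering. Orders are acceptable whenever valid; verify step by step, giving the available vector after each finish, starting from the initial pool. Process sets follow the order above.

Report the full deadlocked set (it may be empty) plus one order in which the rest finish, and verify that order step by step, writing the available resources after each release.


Deadlocked set: J6 and J3.
Key observation: after J5, J4 complete, (6, 1, 1) is the best the pool ever gets, yet each leftover process wants more R2.
One completion order for the rest: J5, J4. Check, step by step:
  pool = (2, 1, 0)
  J5 needs (1, 0, 0) <= (2, 1, 0) -> finishes; pool += (3, 0, 0) = (5, 1, 0)
  J4 needs (5, 1, 0) <= (5, 1, 0) -> finishes; pool += (1, 0, 1) = (6, 1, 1)
The blocked processes can never fit:
  J6 cannot run: need (0, 2, 1) vs free (6, 1, 1) (insufficient R2)
  J3 cannot run: need (2, 2, 1) vs free (6, 1, 1) (insufficient R2)


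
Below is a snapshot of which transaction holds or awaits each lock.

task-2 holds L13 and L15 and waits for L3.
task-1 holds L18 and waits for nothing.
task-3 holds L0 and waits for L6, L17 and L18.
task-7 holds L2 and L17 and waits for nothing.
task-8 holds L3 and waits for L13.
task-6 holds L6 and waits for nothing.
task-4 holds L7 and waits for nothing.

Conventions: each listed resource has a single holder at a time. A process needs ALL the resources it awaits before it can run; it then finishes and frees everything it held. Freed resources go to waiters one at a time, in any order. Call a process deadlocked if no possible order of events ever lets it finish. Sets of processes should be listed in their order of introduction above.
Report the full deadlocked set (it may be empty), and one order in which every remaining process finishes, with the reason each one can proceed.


Deadlocked: task-2 and task-8.
Key observation: the knot is the closed ring of waits task-2 -> task-8 -> task-2; no other process is dragged down with it.
One completion order for the rest: task-6, task-7, task-1, task-4, task-3.
Walking it through:
  task-6: no waits; runs immediately, freeing L6
  task-7: no waits; runs immediately, freeing L2 and L17
  task-1: no waits; runs immediately, freeing L18
  task-4: no waits; runs immediately, freeing L7
  run task-3 (all its waits — L6, L17 and L18 — are resolved); releases L0


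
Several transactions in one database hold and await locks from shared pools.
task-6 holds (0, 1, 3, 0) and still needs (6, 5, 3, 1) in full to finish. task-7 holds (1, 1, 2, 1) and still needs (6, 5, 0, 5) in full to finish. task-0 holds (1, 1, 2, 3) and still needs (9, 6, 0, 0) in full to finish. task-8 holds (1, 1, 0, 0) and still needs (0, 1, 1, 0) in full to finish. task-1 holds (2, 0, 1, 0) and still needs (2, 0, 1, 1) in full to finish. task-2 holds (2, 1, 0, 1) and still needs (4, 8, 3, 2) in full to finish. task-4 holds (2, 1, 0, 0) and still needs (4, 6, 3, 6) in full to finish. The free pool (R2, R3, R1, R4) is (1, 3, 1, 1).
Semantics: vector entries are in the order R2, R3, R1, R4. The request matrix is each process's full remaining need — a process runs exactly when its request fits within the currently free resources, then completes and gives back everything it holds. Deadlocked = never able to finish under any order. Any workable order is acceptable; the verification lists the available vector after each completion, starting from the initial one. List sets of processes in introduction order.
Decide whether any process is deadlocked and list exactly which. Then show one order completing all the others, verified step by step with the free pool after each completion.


Deadlocked: task-6, task-7, task-0, task-2 and task-4.
Key observation: after task-8, task-1 complete, (4, 4, 2, 1) is the best the pool ever gets, yet each leftover process wants more R3.
The rest can finish in the order task-8, task-1. Step-by-step check:
  pool = (1, 3, 1, 1)
  task-8 needs (0, 1, 1, 0) <= (1, 3, 1, 1) -> finishes; pool += (1, 1, 0, 0) = (2, 4, 1, 1)
  task-1 needs (2, 0, 1, 1) <= (2, 4, 1, 1) -> finishes; pool += (2, 0, 1, 0) = (4, 4, 2, 1)
None of the blocked processes ever fits:
  task-6 cannot run: need (6, 5, 3, 1) vs free (4, 4, 2, 1) (insufficient R2, R3 and R1)
  task-7 cannot run: need (6, 5, 0, 5) vs free (4, 4, 2, 1) (insufficient R2, R3 and R4)
  task-0 cannot run: need (9, 6, 0, 0) vs free (4, 4, 2, 1) (insufficient R2 and R3)
  task-2 cannot run: need (4, 8, 3, 2) vs free (4, 4, 2, 1) (insufficient R3, R1 and R4)
  task-4 cannot run: need (4, 6, 3, 6) vs free (4, 4, 2, 1) (insufficient R3, R1 and R4)
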